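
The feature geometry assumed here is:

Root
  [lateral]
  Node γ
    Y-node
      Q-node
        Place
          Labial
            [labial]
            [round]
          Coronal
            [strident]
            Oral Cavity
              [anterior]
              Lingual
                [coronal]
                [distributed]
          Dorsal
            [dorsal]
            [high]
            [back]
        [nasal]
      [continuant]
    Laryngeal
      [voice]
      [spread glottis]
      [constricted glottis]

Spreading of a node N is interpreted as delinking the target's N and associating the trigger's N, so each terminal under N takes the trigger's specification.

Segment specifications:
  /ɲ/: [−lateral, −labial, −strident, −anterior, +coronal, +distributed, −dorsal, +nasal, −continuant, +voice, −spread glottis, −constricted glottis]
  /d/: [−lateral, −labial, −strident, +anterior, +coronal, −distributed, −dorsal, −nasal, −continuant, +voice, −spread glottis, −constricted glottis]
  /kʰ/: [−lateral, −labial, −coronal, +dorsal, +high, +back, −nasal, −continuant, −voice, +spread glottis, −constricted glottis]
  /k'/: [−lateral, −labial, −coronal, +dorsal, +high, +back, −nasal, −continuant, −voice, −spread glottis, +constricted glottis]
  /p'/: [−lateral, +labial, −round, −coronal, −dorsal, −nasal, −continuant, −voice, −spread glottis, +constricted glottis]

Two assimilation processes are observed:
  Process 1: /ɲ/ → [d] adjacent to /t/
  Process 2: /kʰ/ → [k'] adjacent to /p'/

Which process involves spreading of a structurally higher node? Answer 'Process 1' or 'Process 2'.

Process 2

In Process 1, [nasal], [anterior], [distributed] change, so the minimal spreading node is Q-node at depth 3.
Process 2: the features that change are [spread glottis], [constricted glottis]; the minimal node is Laryngeal (depth 2).
Laryngeal is closer to Root than Q-node, so Process 2 spreads the higher node.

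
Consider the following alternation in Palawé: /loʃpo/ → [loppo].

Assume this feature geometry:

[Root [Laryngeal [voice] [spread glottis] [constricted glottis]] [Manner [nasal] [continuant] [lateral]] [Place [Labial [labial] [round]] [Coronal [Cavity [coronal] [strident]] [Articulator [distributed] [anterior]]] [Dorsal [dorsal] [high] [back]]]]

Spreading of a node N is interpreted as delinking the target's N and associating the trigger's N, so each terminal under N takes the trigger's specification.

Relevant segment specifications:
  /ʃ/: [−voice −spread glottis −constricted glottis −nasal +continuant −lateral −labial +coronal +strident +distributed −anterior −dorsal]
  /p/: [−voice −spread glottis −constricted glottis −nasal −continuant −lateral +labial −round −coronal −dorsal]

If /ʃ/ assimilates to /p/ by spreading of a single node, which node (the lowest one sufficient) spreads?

Feature comparison: [continuant], [labial], [round], [coronal], [anterior], [distributed], [strident] differ between /ʃ/ and [p]; the remaining terminals match.
Tracing each changed feature up the tree, the paths first meet at Root; any lower node misses at least one of them.
If Root spreads, every terminal under it takes /p/'s value, producing [p] as observed.

Root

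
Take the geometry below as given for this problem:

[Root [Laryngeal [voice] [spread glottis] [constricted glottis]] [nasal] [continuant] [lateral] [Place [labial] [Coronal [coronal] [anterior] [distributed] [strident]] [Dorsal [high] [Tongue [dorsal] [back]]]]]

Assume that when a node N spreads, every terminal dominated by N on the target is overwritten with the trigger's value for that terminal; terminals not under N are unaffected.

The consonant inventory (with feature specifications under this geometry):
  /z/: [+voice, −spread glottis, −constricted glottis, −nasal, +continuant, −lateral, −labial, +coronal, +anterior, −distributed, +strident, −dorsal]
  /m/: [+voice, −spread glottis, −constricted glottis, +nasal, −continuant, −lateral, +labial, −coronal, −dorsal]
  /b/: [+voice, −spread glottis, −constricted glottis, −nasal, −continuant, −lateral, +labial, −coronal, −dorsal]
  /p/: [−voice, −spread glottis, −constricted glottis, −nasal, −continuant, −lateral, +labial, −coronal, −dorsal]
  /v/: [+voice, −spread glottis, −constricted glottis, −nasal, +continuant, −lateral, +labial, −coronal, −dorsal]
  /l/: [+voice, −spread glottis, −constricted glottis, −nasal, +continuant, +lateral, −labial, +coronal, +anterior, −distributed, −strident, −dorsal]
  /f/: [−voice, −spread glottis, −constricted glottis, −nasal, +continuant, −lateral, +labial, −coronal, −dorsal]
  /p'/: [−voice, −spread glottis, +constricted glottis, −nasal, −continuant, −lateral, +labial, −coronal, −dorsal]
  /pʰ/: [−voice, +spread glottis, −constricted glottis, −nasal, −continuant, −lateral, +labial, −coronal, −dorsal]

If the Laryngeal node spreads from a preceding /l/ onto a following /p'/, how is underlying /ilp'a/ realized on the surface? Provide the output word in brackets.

[ilba]

Terminals under Laryngeal in this geometry: [voice], [spread glottis], [constricted glottis].
After delinking /p'/'s Laryngeal and linking /l/'s, the affected terminals become [+voice], [−spread glottis], [−constricted glottis]; [nasal], [continuant], [lateral], … (outside Laryngeal) are retained from /p'/.
The resulting bundle matches /b/ in the inventory; substituting it for /p'/ gives [ilba].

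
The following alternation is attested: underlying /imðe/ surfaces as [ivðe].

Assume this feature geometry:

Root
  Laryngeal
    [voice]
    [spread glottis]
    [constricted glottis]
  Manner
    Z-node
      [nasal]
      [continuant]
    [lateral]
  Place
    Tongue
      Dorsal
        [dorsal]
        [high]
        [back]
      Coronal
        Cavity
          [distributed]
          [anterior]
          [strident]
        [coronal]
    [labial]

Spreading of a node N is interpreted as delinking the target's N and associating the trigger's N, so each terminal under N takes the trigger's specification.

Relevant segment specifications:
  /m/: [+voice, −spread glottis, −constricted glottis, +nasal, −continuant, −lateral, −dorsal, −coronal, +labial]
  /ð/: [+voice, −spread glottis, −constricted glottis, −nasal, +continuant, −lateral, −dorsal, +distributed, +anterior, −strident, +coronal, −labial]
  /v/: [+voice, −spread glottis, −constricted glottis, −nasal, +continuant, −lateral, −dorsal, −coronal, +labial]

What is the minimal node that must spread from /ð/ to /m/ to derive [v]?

Comparing /m/ with its surface form [v], the features that change are [nasal], [continuant].
The smallest constituent containing every changed terminal is Z-node — each of its daughters lacks at least one of the affected features.
Spreading Z-node from /ð/ overwrites each of those terminals with /ð/'s values, yielding exactly [v].
[labial], [coronal] stay as in /m/ although /ð/ differs there, so no node dominating them spread; among the remaining candidates Z-node is the lowest that derives the output.

Z-node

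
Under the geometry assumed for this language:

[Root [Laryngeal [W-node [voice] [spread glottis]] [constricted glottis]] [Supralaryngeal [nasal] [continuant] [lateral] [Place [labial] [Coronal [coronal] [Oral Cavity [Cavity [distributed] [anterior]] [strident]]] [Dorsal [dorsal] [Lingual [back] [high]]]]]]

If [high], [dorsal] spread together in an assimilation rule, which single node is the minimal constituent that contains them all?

[high]: Root > Supralaryngeal > Place > Dorsal > Lingual > [high].
[dorsal]: Root > Supralaryngeal > Place > Dorsal > [dorsal].
The listed terminals split across distinct daughters of Dorsal, so Dorsal itself is the smallest node containing them all.

Dorsal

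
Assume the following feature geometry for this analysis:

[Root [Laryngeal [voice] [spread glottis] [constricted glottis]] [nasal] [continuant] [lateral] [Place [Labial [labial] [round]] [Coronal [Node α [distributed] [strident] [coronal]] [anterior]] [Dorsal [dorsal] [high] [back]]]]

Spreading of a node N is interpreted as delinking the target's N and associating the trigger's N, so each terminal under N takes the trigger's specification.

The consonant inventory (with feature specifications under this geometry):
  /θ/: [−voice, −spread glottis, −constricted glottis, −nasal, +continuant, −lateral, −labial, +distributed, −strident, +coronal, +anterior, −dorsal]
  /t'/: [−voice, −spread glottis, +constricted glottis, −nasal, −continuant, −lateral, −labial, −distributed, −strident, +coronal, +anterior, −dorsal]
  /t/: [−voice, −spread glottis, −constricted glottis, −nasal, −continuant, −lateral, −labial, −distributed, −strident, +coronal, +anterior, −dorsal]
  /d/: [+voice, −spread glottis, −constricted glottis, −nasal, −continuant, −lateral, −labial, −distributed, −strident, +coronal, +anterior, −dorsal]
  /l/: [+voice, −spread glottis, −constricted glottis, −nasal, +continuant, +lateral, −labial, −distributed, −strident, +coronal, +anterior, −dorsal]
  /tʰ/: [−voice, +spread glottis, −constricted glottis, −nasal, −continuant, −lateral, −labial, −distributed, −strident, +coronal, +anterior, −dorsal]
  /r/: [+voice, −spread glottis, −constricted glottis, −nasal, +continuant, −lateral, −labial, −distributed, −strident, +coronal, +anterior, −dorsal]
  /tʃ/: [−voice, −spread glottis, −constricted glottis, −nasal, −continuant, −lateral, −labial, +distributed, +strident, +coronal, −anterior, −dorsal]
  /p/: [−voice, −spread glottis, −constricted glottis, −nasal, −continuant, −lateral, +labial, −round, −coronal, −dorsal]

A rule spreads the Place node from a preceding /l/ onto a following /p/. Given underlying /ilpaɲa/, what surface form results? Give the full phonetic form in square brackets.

[iltaɲa]

Place immediately or transitively dominates [labial], [round], [distributed], [strident], [coronal], [anterior], [dorsal], [high], [back].
Spreading Place from /l/ onto /p/ replaces those values with /l/'s: [−labial], [−distributed], [−strident], [+coronal], [+anterior], [−dorsal]. Features outside Place ([voice], [spread glottis], [constricted glottis], …) stay as in /p/.
The resulting bundle matches /t/ in the inventory; substituting it for /p/ gives [iltaɲa].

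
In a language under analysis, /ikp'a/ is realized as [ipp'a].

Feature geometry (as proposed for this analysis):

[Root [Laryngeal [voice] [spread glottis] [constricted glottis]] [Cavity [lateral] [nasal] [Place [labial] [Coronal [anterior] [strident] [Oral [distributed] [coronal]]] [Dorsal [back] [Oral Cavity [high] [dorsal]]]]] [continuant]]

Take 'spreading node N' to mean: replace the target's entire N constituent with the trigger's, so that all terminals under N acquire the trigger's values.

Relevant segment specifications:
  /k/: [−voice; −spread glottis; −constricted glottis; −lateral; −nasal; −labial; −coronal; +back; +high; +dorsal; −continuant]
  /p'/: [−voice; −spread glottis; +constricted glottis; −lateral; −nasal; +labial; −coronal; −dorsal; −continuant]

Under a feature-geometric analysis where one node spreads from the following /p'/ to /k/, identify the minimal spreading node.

Place

The alternation /k/ → [p] changes [labial], [dorsal], [high], [back] and nothing else.
These terminals are all dominated by Place, and no proper subconstituent of Place covers them all; Place is their lowest common ancestor.
Delinking /k/'s Place and associating /p'/'s Place gives precisely the feature bundle of [p].
[constricted glottis], a feature on which the two segments disagree outside Place, is unchanged — nothing dominating it spread, and Place is the minimal sufficient constituent.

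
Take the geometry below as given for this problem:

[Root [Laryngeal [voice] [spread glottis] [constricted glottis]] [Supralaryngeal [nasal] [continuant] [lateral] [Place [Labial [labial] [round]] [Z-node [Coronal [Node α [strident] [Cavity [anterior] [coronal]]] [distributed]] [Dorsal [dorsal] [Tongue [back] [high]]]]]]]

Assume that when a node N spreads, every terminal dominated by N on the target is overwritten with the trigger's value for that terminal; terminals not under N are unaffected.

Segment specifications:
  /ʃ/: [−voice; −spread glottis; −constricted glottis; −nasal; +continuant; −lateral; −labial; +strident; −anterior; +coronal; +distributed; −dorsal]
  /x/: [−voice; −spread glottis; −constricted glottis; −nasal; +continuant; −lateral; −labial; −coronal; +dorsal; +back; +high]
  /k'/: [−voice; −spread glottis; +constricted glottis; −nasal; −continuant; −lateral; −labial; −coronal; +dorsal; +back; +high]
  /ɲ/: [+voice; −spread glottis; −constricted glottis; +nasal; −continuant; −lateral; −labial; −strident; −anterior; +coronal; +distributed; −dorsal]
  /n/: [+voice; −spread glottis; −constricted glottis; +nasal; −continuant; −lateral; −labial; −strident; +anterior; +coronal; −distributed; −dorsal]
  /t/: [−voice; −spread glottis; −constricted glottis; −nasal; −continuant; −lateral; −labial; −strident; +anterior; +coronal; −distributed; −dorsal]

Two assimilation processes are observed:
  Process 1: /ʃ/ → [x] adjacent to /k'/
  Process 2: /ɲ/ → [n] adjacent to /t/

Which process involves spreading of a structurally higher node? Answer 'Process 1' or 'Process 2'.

Process 1

Process 1 alters [coronal], [anterior], [distributed], [strident], [dorsal], [high], [back]; the lowest common ancestor is Z-node (depth 3 from Root).
In Process 2, [anterior], [distributed] change, so the minimal spreading node is Coronal at depth 4.
Z-node (depth 3) sits above Coronal (depth 4), making Process 1 the one with the higher spreading node.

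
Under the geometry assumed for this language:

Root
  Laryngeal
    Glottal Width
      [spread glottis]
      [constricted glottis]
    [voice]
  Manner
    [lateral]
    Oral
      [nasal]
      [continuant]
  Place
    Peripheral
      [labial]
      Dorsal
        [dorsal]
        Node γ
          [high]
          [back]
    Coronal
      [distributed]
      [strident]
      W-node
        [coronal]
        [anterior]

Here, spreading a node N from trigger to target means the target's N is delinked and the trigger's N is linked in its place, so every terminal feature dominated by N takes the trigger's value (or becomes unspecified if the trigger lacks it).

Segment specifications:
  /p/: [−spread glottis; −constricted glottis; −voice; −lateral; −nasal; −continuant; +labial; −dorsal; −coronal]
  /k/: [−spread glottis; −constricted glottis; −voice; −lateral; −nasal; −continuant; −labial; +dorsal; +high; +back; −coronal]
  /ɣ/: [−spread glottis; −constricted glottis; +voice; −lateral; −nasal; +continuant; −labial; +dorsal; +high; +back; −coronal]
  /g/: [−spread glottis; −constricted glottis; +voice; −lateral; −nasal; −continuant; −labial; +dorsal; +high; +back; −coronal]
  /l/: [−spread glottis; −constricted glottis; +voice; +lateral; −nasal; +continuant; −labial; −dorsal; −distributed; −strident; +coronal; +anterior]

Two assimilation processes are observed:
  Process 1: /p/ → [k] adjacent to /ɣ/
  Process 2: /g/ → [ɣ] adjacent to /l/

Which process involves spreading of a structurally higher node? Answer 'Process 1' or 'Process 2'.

Process 1: the features that change are [labial], [dorsal], [high], [back]; the minimal node is Peripheral (depth 2).
Process 2 alters [continuant]; the lowest dominating node is [continuant] (depth 3 from Root).
Peripheral (depth 2) sits above [continuant] (depth 3), making Process 1 the one with the higher spreading node.

Process 1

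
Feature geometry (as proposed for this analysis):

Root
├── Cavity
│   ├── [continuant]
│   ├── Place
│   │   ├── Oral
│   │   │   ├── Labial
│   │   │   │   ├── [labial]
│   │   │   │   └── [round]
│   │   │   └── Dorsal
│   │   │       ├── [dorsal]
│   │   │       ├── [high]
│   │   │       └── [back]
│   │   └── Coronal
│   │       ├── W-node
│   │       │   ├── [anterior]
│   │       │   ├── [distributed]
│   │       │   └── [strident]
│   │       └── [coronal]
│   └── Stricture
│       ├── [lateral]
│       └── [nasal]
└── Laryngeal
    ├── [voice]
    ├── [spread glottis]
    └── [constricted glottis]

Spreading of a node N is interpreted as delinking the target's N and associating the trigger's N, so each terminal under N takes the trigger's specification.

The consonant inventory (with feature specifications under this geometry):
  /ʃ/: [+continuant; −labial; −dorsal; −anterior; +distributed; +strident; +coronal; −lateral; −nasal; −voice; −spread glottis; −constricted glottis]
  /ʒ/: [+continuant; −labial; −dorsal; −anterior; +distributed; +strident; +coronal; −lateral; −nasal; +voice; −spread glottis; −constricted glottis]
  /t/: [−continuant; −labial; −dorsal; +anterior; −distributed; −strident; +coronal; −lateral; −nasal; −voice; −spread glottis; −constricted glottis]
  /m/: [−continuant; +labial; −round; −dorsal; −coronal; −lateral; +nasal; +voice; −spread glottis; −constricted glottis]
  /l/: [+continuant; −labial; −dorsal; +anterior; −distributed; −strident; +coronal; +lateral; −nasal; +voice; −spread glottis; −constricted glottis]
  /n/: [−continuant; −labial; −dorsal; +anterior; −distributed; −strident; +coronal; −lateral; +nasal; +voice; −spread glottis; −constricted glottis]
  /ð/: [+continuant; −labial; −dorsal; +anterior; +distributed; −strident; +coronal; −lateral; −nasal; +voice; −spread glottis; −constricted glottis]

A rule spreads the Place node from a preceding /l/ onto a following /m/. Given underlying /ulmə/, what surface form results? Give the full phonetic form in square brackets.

[ulnə]

Place immediately or transitively dominates [labial], [round], [dorsal], [high], [back], [anterior], [distributed], [strident], [coronal].
Spreading Place from /l/ onto /m/ replaces those values with /l/'s: [−labial], [−dorsal], [+anterior], [−distributed], [−strident], [+coronal]. Features outside Place ([continuant], [lateral], [nasal], …) stay as in /m/.
The resulting bundle matches /n/ in the inventory; substituting it for /m/ gives [ulnə].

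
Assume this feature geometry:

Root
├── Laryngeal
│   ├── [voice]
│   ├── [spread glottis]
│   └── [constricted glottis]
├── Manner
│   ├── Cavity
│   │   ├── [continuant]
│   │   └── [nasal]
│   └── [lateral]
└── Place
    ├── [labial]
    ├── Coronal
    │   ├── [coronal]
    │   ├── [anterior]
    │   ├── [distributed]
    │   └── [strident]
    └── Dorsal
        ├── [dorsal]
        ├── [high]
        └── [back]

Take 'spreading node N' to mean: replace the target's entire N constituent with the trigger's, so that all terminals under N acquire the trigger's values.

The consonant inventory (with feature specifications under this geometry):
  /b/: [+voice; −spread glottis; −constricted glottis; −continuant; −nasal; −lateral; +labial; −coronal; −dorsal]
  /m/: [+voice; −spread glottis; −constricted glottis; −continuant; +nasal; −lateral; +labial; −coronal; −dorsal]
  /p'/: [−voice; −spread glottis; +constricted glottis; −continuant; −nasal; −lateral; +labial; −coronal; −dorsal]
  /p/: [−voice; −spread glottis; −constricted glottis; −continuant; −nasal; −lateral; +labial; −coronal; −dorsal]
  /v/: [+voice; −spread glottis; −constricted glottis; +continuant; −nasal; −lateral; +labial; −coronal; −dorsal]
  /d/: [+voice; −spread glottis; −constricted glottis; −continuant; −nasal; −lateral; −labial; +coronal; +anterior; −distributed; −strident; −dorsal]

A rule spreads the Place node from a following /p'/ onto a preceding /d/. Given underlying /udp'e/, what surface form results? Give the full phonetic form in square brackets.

Place immediately or transitively dominates [labial], [coronal], [anterior], [distributed], [strident], [dorsal], [high], [back].
The target acquires /p'/'s values for everything under Place — [+labial], [−coronal], [−dorsal] — while keeping its own [voice], [spread glottis], [constricted glottis], ….
This feature bundle is that of [b], so /udp'e/ surfaces as [ubp'e].

[ubp'e]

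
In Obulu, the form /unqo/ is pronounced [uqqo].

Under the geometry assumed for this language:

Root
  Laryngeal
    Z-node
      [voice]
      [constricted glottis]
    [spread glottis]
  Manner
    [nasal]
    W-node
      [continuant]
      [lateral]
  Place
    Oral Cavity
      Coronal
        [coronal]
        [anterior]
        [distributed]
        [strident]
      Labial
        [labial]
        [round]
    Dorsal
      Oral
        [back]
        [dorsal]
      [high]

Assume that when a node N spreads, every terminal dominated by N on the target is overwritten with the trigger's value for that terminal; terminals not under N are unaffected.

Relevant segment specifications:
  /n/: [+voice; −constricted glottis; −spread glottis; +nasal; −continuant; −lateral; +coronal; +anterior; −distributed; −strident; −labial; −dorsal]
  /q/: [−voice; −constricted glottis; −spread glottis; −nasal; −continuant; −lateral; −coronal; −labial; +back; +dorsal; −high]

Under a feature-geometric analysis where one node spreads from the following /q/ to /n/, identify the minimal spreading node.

Comparing /n/ with its surface form [q], the features that change are [voice], [nasal], [coronal], [anterior], [distributed], [strident], [dorsal], [high], [back].
These terminals are all dominated by Root, and no proper subconstituent of Root covers them all; Root is their lowest common ancestor.
Spreading Root from /q/ overwrites each of those terminals with /q/'s values, yielding exactly [q].

Root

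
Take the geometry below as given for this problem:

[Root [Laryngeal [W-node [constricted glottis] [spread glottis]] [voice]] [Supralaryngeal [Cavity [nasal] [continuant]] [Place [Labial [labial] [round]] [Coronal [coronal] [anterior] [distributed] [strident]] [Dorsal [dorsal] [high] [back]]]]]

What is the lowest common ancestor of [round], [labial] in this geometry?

[round]: Root → Supralaryngeal → Place → Labial → [round].
[labial]: Root → Supralaryngeal → Place → Labial → [labial].
The listed terminals split across distinct daughters of Labial, so Labial itself is the smallest node containing them all.

Labial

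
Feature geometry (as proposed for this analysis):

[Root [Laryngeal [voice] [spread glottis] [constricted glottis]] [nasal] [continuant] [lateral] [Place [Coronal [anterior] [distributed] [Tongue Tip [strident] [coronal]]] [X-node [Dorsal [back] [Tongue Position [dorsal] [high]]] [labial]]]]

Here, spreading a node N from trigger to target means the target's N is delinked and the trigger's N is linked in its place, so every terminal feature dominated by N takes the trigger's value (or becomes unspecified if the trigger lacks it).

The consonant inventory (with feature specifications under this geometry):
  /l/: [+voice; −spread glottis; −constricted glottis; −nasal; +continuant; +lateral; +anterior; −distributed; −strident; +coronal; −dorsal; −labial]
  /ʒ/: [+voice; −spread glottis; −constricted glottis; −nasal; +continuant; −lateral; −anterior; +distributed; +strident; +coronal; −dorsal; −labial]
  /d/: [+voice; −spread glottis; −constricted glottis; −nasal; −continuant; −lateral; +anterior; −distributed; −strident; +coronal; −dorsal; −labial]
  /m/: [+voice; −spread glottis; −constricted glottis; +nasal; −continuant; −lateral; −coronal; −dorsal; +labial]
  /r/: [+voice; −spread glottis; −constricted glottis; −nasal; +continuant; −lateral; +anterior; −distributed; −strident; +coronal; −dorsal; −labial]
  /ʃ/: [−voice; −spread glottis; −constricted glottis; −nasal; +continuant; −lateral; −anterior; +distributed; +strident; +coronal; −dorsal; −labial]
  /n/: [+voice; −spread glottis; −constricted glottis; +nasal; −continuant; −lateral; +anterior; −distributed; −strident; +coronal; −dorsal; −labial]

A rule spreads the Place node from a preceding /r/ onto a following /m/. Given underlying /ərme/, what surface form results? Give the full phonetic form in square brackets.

Place immediately or transitively dominates [anterior], [distributed], [strident], [coronal], [back], [dorsal], [high], [labial].
The target acquires /r/'s values for everything under Place — [+anterior], [−distributed], [−strident], [+coronal], [−dorsal], [−labial] — while keeping its own [voice], [spread glottis], [constricted glottis], ….
This feature bundle is that of [n], so /ərme/ surfaces as [ərne].

[ərne]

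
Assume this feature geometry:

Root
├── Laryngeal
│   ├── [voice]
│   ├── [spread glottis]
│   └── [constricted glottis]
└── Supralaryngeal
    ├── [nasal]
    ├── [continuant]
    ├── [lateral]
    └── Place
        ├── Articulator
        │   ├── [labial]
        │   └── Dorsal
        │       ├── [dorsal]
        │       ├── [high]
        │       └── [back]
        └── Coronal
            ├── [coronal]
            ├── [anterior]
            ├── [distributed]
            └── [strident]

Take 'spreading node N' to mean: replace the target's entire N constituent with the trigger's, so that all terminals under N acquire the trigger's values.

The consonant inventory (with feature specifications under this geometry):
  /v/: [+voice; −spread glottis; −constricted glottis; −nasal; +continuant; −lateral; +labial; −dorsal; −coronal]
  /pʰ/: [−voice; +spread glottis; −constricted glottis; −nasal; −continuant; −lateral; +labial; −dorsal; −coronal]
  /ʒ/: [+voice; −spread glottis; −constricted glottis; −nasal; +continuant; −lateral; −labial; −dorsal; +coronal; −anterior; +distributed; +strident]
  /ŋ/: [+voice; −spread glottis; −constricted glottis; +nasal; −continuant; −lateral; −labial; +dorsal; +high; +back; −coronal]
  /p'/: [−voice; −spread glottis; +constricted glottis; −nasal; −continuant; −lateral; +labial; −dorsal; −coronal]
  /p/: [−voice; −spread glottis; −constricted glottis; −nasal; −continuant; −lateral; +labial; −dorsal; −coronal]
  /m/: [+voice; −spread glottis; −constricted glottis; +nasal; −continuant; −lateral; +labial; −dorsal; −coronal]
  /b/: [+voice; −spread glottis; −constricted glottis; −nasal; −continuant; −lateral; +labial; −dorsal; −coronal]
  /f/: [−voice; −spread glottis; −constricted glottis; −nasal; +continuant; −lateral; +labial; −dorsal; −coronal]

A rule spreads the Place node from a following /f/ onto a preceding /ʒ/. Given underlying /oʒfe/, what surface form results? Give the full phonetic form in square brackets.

[ovfe]

The Place node dominates the terminals [labial], [dorsal], [high], [back], [coronal], [anterior], [distributed], [strident].
Spreading Place from /f/ onto /ʒ/ replaces those values with /f/'s: [+labial], [−dorsal], [−coronal]. Features outside Place ([voice], [spread glottis], [constricted glottis], …) stay as in /ʒ/.
Among the inventory, only /v/ has exactly this specification, giving the surface form [ovfe].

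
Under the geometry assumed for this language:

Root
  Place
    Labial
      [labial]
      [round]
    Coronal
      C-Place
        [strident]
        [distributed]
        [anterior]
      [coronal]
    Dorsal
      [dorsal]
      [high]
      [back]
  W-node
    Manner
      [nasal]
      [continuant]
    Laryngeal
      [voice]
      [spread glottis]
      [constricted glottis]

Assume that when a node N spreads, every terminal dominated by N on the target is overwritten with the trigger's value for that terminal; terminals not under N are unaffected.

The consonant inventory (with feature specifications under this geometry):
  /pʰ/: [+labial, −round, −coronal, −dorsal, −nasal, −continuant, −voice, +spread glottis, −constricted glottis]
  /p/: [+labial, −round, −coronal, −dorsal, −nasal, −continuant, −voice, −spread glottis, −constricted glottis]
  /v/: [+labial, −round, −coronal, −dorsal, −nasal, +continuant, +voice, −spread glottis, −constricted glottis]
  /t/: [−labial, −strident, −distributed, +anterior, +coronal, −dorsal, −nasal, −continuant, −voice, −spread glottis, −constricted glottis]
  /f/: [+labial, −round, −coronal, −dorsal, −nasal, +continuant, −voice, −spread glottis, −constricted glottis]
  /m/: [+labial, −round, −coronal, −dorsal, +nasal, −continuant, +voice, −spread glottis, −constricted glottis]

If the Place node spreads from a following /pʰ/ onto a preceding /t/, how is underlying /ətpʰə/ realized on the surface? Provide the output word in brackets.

Place immediately or transitively dominates [labial], [round], [strident], [distributed], [anterior], [coronal], [dorsal], [high], [back].
The target acquires /pʰ/'s values for everything under Place — [+labial], [−round], [−coronal], [−dorsal] — while keeping its own [nasal], [continuant], [voice], ….
This feature bundle is that of [p], so /ətpʰə/ surfaces as [əppʰə].

[əppʰə]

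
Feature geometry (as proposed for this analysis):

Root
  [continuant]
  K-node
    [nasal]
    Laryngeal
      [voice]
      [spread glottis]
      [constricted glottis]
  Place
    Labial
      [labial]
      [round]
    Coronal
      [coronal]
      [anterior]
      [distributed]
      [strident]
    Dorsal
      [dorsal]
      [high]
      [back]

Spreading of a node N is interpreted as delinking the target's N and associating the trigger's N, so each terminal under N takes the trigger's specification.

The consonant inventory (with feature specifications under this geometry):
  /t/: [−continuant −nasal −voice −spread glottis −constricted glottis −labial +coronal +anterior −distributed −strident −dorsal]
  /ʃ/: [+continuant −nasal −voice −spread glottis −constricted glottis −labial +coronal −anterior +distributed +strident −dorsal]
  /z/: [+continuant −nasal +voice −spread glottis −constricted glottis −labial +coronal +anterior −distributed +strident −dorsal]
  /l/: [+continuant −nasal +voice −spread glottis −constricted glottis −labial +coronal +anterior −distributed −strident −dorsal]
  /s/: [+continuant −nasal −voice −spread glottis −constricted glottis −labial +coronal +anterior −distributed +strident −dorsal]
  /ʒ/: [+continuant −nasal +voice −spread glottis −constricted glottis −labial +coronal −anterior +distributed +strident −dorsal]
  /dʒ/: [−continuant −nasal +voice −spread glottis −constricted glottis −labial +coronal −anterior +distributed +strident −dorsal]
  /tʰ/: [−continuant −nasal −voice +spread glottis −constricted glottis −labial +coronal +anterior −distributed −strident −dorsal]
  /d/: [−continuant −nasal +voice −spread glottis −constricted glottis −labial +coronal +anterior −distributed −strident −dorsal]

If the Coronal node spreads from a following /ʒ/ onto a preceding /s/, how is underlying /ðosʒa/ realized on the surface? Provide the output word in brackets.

Terminals under Coronal in this geometry: [coronal], [anterior], [distributed], [strident].
After delinking /s/'s Coronal and linking /ʒ/'s, the affected terminals become [+coronal], [−anterior], [+distributed], [+strident]; [continuant], [nasal], [voice], … (outside Coronal) are retained from /s/.
The resulting bundle matches /ʃ/ in the inventory; substituting it for /s/ gives [ðoʃʒa].

[ðoʃʒa]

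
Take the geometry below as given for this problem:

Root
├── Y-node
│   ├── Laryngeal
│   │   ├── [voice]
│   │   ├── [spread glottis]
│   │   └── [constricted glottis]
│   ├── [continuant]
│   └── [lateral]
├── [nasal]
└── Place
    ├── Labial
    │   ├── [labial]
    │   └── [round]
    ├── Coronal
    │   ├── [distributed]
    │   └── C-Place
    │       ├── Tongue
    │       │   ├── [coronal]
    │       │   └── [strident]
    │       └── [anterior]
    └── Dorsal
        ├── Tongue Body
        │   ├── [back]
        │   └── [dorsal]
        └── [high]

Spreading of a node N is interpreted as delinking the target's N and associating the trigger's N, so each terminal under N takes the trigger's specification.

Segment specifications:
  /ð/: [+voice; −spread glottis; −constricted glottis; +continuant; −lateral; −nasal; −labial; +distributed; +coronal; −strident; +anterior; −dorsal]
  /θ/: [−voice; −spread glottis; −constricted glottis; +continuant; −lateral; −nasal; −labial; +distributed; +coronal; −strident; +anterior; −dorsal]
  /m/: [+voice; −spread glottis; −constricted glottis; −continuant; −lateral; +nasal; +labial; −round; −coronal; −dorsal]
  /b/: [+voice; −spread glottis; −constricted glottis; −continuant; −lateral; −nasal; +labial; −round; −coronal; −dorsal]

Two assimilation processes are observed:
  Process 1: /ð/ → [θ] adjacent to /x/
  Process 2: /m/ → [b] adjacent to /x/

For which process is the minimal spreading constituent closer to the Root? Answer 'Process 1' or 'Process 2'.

Process 2

Process 1 alters [voice]; the lowest dominating node is [voice] (depth 3 from Root).
Process 2 alters [nasal]; the lowest dominating node is [nasal] (depth 1 from Root).
[nasal] is closer to Root than [voice], so Process 2 spreads the higher node.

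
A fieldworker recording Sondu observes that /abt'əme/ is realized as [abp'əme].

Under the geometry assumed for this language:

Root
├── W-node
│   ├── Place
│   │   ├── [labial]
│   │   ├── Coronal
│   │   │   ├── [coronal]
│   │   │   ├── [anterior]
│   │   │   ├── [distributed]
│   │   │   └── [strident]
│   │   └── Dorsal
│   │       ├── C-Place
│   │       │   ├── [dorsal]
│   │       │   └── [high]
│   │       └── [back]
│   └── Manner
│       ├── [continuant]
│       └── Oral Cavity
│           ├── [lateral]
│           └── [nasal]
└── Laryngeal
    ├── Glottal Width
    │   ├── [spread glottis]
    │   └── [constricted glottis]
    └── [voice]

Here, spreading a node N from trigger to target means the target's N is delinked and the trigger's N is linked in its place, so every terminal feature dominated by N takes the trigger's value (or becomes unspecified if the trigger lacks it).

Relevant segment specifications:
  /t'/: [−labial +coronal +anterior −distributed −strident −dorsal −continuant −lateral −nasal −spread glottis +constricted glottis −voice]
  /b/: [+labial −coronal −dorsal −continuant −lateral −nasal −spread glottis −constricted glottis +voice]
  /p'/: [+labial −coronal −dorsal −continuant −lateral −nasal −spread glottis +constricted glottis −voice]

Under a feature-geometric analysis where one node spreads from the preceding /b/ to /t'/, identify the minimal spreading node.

Place

/t'/ and [p'] differ in [labial], [coronal], [anterior], [distributed], [strident]; every other specified feature is identical.
Tracing each changed feature up the tree, the paths first meet at Place; any lower node misses at least one of them.
Delinking /t'/'s Place and associating /b/'s Place gives precisely the feature bundle of [p'].
[voice], [constricted glottis] stay as in /t'/ although /b/ differs there, so no node dominating them spread; among the remaining candidates Place is the lowest that derives the output.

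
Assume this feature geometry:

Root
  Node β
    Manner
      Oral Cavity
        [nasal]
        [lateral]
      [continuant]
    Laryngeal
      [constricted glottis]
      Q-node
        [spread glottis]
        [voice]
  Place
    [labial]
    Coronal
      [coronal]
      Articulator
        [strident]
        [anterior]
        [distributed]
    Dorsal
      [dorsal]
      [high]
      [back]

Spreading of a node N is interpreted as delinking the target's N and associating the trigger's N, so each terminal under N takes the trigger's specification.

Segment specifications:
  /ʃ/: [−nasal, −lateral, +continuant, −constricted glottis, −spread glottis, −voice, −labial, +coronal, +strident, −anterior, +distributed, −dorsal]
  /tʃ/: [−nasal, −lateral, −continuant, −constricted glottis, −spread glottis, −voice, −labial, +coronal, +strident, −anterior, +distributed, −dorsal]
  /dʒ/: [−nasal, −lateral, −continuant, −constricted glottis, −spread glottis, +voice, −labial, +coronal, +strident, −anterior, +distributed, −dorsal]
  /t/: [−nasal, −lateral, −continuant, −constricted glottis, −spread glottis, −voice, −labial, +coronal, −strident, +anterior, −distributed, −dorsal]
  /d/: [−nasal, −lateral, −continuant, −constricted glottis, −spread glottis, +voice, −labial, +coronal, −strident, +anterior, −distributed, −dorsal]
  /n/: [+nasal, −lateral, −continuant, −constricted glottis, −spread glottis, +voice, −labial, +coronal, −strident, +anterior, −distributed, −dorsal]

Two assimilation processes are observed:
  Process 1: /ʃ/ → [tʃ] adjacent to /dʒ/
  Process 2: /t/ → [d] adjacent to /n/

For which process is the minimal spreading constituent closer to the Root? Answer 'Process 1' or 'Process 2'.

In Process 1, [continuant] changes, so the minimal spreading node is [continuant] at depth 3.
In Process 2, [voice] changes, so the minimal spreading node is [voice] at depth 4.
Depth 3 < depth 4; Process 1 involves the structurally higher constituent [continuant].

Process 1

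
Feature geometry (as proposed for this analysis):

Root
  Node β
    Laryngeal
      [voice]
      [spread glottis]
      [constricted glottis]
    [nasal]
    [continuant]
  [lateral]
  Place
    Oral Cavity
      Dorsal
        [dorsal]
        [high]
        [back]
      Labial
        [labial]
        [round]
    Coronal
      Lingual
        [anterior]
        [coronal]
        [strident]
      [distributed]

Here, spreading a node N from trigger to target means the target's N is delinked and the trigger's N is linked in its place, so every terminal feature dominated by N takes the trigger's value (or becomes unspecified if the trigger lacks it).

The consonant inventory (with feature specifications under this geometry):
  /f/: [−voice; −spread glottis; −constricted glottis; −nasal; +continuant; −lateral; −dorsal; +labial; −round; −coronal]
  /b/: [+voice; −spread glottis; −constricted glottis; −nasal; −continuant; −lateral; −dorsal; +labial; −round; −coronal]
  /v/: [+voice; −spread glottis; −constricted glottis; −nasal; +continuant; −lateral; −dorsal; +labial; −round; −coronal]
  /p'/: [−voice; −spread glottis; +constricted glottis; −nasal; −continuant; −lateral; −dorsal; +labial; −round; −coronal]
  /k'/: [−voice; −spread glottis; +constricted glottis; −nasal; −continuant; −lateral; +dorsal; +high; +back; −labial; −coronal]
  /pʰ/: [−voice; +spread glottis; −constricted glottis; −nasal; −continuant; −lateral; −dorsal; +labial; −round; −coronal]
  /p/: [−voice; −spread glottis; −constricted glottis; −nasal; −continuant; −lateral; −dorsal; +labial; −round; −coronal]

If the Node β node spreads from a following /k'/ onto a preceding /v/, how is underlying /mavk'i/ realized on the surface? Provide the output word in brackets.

The Node β node dominates the terminals [voice], [spread glottis], [constricted glottis], [nasal], [continuant].
The target acquires /k'/'s values for everything under Node β — [−voice], [−spread glottis], [+constricted glottis], [−nasal], [−continuant] — while keeping its own [lateral], [dorsal], [labial], ….
Among the inventory, only /p'/ has exactly this specification, giving the surface form [map'k'i].

[map'k'i]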